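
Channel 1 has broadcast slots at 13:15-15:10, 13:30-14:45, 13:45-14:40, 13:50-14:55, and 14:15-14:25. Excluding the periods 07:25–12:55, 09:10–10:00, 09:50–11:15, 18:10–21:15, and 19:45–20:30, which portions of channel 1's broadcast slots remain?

13:15–15:10

Merge the first list: 13:15–15:10.
Merge the second list: 07:25–12:55, 18:10–21:15.
13:15–15:10: no B overlap → unchanged.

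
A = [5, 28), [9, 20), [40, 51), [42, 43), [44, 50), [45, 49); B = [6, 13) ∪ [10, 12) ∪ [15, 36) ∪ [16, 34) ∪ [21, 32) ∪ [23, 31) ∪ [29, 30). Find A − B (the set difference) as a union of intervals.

First set merges to [5, 28), [40, 51).
Second set merges to [6, 13), [15, 36).
[5, 28) \ B = [5, 6), [13, 15).
[40, 51): nothing removed.

[5, 6) ∪ [13, 15) ∪ [40, 51)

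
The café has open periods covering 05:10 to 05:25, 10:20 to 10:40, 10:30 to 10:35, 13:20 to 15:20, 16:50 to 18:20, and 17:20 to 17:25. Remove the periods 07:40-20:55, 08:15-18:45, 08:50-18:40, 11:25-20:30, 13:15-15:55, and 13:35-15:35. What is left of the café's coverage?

Merge the first list: 05:10–05:25, 10:20–10:40, 13:20–15:20, 16:50–18:20.
Merge the second list: 07:40–20:55.
05:10–05:25: no B overlap → unchanged.
10:20–10:40: fully covered by B → removed.
13:20–15:20: fully covered by B → removed.
16:50–18:20: fully covered by B → removed.

05:10–05:25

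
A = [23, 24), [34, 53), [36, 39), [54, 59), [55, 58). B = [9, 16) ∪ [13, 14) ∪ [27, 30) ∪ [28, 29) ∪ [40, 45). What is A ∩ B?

First set merges to [23, 24), [34, 53), [54, 59).
Second set merges to [9, 16), [27, 30), [40, 45).
[23, 24) falls entirely outside B.
[34, 53) overlaps B on [40, 45).
[54, 59) falls entirely outside B.

[40, 45)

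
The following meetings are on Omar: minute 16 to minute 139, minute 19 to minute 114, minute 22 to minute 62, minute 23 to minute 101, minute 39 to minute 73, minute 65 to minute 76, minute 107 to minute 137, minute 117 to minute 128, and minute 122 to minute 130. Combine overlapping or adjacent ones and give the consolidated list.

minute 16 to minute 139

minute 19 to minute 114 overlaps/touches minute 16 to minute 139 → extend to minute 16 to minute 139.
minute 22 to minute 62 overlaps/touches minute 16 to minute 139 → extend to minute 16 to minute 139.
minute 23 to minute 101 overlaps/touches minute 16 to minute 139 → extend to minute 16 to minute 139.
minute 39 to minute 73 overlaps/touches minute 16 to minute 139 → extend to minute 16 to minute 139.
minute 65 to minute 76 overlaps/touches minute 16 to minute 139 → extend to minute 16 to minute 139.
minute 107 to minute 137 overlaps/touches minute 16 to minute 139 → extend to minute 16 to minute 139.
minute 117 to minute 128 overlaps/touches minute 16 to minute 139 → extend to minute 16 to minute 139.
minute 122 to minute 130 overlaps/touches minute 16 to minute 139 → extend to minute 16 to minute 139.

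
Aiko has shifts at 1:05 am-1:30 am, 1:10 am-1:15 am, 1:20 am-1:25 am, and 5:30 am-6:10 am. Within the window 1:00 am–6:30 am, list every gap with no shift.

After merging, the occupied span is 1:05 am–1:30 am, 5:30 am–6:10 am.
Gaps within 1:00 am–6:30 am: 1:00 am–1:05 am, 1:30 am–5:30 am, 6:10 am–6:30 am.

1:00 am–1:05 am, 1:30 am–5:30 am, 6:10 am–6:30 am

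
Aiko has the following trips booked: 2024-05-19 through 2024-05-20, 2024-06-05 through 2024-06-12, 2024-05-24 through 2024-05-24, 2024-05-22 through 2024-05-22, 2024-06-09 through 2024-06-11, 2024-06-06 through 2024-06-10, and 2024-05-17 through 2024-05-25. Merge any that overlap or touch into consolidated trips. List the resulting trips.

Sort by start: 2024-05-17 through 2024-05-25, 2024-05-19 through 2024-05-20, 2024-05-22 through 2024-05-22, 2024-05-24 through 2024-05-24, 2024-06-05 through 2024-06-12, 2024-06-06 through 2024-06-10, 2024-06-09 through 2024-06-11.
2024-05-19 through 2024-05-20 overlaps/touches 2024-05-17 through 2024-05-25 → extend to 2024-05-17 through 2024-05-25.
2024-05-22 through 2024-05-22 overlaps/touches 2024-05-17 through 2024-05-25 → extend to 2024-05-17 through 2024-05-25.
2024-05-24 through 2024-05-24 overlaps/touches 2024-05-17 through 2024-05-25 → extend to 2024-05-17 through 2024-05-25.
2024-06-05 through 2024-06-12 is disjoint → start new block.
2024-06-06 through 2024-06-10 overlaps/touches 2024-06-05 through 2024-06-12 → extend to 2024-06-05 through 2024-06-12.
2024-06-09 through 2024-06-11 overlaps/touches 2024-06-05 through 2024-06-12 → extend to 2024-06-05 through 2024-06-12.

2024-05-17 through 2024-05-25, 2024-06-05 through 2024-06-12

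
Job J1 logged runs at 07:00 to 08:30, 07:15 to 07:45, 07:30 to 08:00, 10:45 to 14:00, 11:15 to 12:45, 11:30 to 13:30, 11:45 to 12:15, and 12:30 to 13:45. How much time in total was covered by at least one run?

Merged: 07:00–08:30, 10:45–14:00.
Lengths: 1 h 30 min + 3 h 15 min = 4 h 45 min.

4 h 45 min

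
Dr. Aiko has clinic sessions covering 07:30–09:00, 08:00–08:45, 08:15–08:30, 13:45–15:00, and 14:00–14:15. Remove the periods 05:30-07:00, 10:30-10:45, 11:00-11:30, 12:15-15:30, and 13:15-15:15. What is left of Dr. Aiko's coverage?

Merge the first list: 07:30-09:00, 13:45-15:00.
Merge the second list: 05:30-07:00, 10:30-10:45, 11:00-11:30, 12:15-15:30.
07:30-09:00: nothing removed.
13:45-15:00: entirely removed.

07:30-09:00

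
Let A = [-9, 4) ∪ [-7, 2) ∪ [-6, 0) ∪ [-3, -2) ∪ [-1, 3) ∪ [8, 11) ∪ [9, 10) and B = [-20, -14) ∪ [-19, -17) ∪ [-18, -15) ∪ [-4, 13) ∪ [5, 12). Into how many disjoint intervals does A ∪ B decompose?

Merge the first list: [-9, 4), [8, 11).
Merge the second list: [-20, -14), [-4, 13).
A ∪ B = [-20, -14), [-9, 13).
That is 2 disjoint pieces.

2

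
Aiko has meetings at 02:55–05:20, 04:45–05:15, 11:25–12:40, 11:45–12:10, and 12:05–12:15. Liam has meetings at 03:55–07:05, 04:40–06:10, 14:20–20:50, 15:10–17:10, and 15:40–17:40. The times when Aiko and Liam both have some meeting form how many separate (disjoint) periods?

1

Merge the first list: 02:55–05:20, 11:25–12:40.
Merge the second list: 03:55–07:05, 14:20–20:50.
A ∩ B = 03:55–05:20.
That is 1 disjoint piece.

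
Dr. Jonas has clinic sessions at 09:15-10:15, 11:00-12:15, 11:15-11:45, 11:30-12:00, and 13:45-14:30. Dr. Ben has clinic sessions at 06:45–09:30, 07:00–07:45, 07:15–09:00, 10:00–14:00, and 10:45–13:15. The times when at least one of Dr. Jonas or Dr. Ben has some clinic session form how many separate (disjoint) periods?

A, merged: 09:15–10:15, 11:00–12:15, 13:45–14:30.
B, merged: 06:45–09:30, 10:00–14:00.
A ∪ B = 06:45–14:30.
That is 1 disjoint piece.

1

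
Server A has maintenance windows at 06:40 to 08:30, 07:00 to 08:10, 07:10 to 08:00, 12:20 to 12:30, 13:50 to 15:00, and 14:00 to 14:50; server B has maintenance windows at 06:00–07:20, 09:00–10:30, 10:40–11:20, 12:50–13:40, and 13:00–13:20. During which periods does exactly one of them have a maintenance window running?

06:00-06:40, 07:20-08:30, 09:00-10:30, 10:40-11:20, 12:20-12:30, 12:50-13:40, 13:50-15:00

First set merges to 06:40-08:30, 12:20-12:30, 13:50-15:00.
Second set merges to 06:00-07:20, 09:00-10:30, 10:40-11:20, 12:50-13:40.
Only in the first: 07:20-08:30, 12:20-12:30, 13:50-15:00.
Only in the second: 06:00-06:40, 09:00-10:30, 10:40-11:20, 12:50-13:40.
Together these are the periods covered by exactly one.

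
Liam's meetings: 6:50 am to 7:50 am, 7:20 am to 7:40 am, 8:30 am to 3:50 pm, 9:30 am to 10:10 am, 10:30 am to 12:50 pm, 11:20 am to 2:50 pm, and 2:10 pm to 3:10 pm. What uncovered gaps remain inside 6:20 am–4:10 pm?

Covered (merged): 6:50 am-7:50 am, 8:30 am-3:50 pm.
Uncovered inside 6:20 am-4:10 pm: 6:20 am-6:50 am, 7:50 am-8:30 am, 3:50 pm-4:10 pm.

6:20 am-6:50 am, 7:50 am-8:30 am, 3:50 pm-4:10 pm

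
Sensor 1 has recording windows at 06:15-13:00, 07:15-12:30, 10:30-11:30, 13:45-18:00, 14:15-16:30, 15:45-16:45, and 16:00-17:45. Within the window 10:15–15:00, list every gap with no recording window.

13:00-13:45

Covered (merged): 06:15-13:00, 13:45-18:00.
Gaps within 10:15-15:00: 13:00-13:45.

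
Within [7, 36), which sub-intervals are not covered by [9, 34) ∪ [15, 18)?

[7, 9) ∪ [34, 36)

Covered (merged): [9, 34).
Gaps within [7, 36): [7, 9), [34, 36).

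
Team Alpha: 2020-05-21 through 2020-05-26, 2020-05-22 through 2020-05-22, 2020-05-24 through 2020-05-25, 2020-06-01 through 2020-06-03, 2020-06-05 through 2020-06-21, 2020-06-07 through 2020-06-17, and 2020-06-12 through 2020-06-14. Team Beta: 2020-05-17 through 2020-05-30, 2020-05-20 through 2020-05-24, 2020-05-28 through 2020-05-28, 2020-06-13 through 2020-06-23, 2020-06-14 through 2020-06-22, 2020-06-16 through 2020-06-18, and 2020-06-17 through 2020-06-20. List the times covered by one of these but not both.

Merge the first list: 2020-05-21 through 2020-05-26, 2020-06-01 through 2020-06-03, 2020-06-05 through 2020-06-21.
Merge the second list: 2020-05-17 through 2020-05-30, 2020-06-13 through 2020-06-23.
Only in the first: 2020-06-01 through 2020-06-03, 2020-06-05 through 2020-06-12.
Only in the second: 2020-05-17 through 2020-05-20, 2020-05-27 through 2020-05-30, 2020-06-22 through 2020-06-23.
Together these are the periods covered by exactly one.

2020-05-17 through 2020-05-20, 2020-05-27 through 2020-05-30, 2020-06-01 through 2020-06-03, 2020-06-05 through 2020-06-12, 2020-06-22 through 2020-06-23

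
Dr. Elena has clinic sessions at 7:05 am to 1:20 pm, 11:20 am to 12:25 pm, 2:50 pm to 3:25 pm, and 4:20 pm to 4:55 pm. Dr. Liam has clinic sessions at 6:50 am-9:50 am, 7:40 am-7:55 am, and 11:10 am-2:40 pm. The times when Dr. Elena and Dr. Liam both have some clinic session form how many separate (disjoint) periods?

A, merged: 7:05 am–1:20 pm, 2:50 pm–3:25 pm, 4:20 pm–4:55 pm.
B, merged: 6:50 am–9:50 am, 11:10 am–2:40 pm.
A ∩ B = 7:05 am–9:50 am, 11:10 am–1:20 pm.
That is 2 disjoint pieces.

2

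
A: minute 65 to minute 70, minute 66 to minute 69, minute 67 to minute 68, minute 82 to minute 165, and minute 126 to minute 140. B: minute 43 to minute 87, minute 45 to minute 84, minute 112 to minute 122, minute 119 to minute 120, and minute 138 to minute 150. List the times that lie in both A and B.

Merge the first list: minute 65 to minute 70, minute 82 to minute 165.
Merge the second list: minute 43 to minute 87, minute 112 to minute 122, minute 138 to minute 150.
minute 65 to minute 70 overlaps B on minute 65 to minute 70.
minute 82 to minute 165 overlaps B on minute 82 to minute 87, minute 112 to minute 122, minute 138 to minute 150.

minute 65 to minute 70, minute 82 to minute 87, minute 112 to minute 122, minute 138 to minute 150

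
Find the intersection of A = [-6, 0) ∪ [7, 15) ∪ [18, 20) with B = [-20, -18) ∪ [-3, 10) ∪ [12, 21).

[-3, 0) ∪ [7, 10) ∪ [12, 15) ∪ [18, 20)

[-6, 0) ∩ B → [-3, 0).
[7, 15) ∩ B → [7, 10), [12, 15).
[18, 20) ∩ B → [18, 20).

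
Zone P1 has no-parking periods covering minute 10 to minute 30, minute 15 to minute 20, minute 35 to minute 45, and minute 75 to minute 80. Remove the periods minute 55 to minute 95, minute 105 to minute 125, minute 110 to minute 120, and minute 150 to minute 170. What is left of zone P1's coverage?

minute 10 to minute 30, minute 35 to minute 45

Merge the first list: minute 10 to minute 30, minute 35 to minute 45, minute 75 to minute 80.
Merge the second list: minute 55 to minute 95, minute 105 to minute 125, minute 150 to minute 170.
minute 10 to minute 30: no B overlap → unchanged.
minute 35 to minute 45: no B overlap → unchanged.
minute 75 to minute 80: fully covered by B → removed.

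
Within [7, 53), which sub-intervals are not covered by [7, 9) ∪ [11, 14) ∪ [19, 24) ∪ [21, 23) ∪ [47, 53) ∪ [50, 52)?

Covered (merged): [7, 9), [11, 14), [19, 24), [47, 53).
Complement within [7, 53): [9, 11), [14, 19), [24, 47).

[9, 11) ∪ [14, 19) ∪ [24, 47)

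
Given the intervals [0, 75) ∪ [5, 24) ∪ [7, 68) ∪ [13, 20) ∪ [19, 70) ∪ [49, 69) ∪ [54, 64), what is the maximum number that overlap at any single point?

5

At 19, 5 of the intervals are simultaneously active.
No point has more.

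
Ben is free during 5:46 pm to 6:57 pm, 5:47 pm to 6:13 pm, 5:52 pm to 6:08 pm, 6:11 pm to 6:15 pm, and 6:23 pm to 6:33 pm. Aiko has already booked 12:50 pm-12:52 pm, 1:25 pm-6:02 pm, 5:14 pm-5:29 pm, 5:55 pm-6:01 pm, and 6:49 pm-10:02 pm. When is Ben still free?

6:02 pm-6:49 pm

A, merged: 5:46 pm-6:57 pm.
B, merged: 12:50 pm-12:52 pm, 1:25 pm-6:02 pm, 6:49 pm-10:02 pm.
5:46 pm-6:57 pm \ B = 6:02 pm-6:49 pm.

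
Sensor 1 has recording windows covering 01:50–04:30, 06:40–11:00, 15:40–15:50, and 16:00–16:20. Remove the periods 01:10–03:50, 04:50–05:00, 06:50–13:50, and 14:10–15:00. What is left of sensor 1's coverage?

01:50–04:30 with B removed leaves 03:50–04:30.
06:40–11:00 with B removed leaves 06:40–06:50.
15:40–15:50 is untouched.
16:00–16:20 is untouched.

03:50–04:30, 06:40–06:50, 15:40–15:50, 16:00–16:20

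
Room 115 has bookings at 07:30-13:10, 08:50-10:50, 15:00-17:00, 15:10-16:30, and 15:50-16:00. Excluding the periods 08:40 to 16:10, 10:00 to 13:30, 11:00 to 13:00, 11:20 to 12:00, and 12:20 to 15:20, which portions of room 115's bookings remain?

First set merges to 07:30-13:10, 15:00-17:00.
Second set merges to 08:40-16:10.
07:30-13:10 with B removed leaves 07:30-08:40.
15:00-17:00 with B removed leaves 16:10-17:00.

07:30-08:40, 16:10-17:00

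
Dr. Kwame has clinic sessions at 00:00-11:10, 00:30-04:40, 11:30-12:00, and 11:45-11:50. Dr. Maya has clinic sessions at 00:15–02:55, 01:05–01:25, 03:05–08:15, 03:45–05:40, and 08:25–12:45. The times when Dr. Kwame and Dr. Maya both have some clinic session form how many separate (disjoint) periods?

4

A, merged: 00:00-11:10, 11:30-12:00.
B, merged: 00:15-02:55, 03:05-08:15, 08:25-12:45.
A ∩ B = 00:15-02:55, 03:05-08:15, 08:25-11:10, 11:30-12:00.
That is 4 disjoint pieces.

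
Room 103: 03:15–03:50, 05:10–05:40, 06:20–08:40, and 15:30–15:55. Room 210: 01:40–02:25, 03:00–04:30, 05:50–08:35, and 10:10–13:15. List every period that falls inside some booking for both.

03:15–03:50 meets the second set on 03:15–03:50.
05:10–05:40: no overlap with the second set.
06:20–08:40 meets the second set on 06:20–08:35.
15:30–15:55: no overlap with the second set.

03:15–03:50, 06:20–08:35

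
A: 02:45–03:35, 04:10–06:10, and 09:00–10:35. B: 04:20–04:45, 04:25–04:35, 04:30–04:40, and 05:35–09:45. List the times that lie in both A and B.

Second set merges to 04:20–04:45, 05:35–09:45.
02:45–03:35 falls entirely outside B.
04:10–06:10 overlaps B on 04:20–04:45, 05:35–06:10.
09:00–10:35 overlaps B on 09:00–09:45.

04:20–04:45, 05:35–06:10, 09:00–09:45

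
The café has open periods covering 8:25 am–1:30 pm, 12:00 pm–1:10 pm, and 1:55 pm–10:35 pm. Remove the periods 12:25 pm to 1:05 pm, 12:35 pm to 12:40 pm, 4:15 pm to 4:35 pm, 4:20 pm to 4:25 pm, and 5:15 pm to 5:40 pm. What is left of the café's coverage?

A, merged: 8:25 am–1:30 pm, 1:55 pm–10:35 pm.
B, merged: 12:25 pm–1:05 pm, 4:15 pm–4:35 pm, 5:15 pm–5:40 pm.
8:25 am–1:30 pm \ B = 8:25 am–12:25 pm, 1:05 pm–1:30 pm.
1:55 pm–10:35 pm \ B = 1:55 pm–4:15 pm, 4:35 pm–5:15 pm, 5:40 pm–10:35 pm.

8:25 am–12:25 pm, 1:05 pm–1:30 pm, 1:55 pm–4:15 pm, 4:35 pm–5:15 pm, 5:40 pm–10:35 pm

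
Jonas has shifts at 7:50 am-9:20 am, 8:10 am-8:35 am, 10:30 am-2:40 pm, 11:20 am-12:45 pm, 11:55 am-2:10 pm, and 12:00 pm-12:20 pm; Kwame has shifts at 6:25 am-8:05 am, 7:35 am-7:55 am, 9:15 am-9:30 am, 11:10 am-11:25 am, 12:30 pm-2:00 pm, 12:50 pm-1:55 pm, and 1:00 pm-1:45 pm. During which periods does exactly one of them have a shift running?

A, merged: 7:50 am-9:20 am, 10:30 am-2:40 pm.
B, merged: 6:25 am-8:05 am, 9:15 am-9:30 am, 11:10 am-11:25 am, 12:30 pm-2:00 pm.
A \ B = 8:05 am-9:15 am, 10:30 am-11:10 am, 11:25 am-12:30 pm, 2:00 pm-2:40 pm.
B \ A = 6:25 am-7:50 am, 9:20 am-9:30 am.
Union of the two gives the symmetric difference.

6:25 am-7:50 am, 8:05 am-9:15 am, 9:20 am-9:30 am, 10:30 am-11:10 am, 11:25 am-12:30 pm, 2:00 pm-2:40 pm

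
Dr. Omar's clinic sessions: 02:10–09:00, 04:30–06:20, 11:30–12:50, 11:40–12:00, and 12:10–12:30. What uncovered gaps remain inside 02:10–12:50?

The merged coverage is 02:10–09:00, 11:30–12:50.
Complement within 02:10–12:50: 09:00–11:30.

09:00–11:30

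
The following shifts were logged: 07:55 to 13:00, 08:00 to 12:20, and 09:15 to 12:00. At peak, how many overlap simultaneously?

Walk the sorted start/end points keeping a running depth.
The depth first hits 3 at 09:15.

3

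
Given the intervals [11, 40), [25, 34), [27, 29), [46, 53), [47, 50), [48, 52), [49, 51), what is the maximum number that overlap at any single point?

4

Walk the sorted start/end points keeping a running depth.
The depth first hits 4 at 49.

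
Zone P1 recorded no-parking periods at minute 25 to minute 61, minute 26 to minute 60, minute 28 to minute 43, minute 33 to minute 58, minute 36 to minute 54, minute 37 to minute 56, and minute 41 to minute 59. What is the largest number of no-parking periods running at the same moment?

Walk the sorted start/end points keeping a running depth.
The depth first hits 7 at minute 41.

7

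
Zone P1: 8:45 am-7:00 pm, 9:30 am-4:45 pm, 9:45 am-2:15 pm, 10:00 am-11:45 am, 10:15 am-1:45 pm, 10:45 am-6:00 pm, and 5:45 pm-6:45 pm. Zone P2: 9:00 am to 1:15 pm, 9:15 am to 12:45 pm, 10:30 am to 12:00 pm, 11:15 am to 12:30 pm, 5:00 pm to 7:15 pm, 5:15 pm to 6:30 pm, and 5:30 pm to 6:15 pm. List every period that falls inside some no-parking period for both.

A, merged: 8:45 am–7:00 pm.
B, merged: 9:00 am–1:15 pm, 5:00 pm–7:15 pm.
8:45 am–7:00 pm overlaps B on 9:00 am–1:15 pm, 5:00 pm–7:00 pm.

9:00 am–1:15 pm, 5:00 pm–7:00 pm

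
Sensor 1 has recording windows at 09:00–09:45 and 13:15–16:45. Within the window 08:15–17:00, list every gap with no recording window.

08:15-09:00, 09:45-13:15, 16:45-17:00

After merging, the occupied span is 09:00-09:45, 13:15-16:45.
Complement within 08:15-17:00: 08:15-09:00, 09:45-13:15, 16:45-17:00.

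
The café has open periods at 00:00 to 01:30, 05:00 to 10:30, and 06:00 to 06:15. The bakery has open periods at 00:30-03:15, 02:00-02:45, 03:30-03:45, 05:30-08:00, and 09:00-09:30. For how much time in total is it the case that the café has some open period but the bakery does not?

A, merged: 00:00–01:30, 05:00–10:30.
B, merged: 00:30–03:15, 03:30–03:45, 05:30–08:00, 09:00–09:30.
A \ B = 00:00–00:30, 05:00–05:30, 08:00–09:00, 09:30–10:30.
Total: 30 min + 30 min + 1 h + 1 h = 3 h.

3 h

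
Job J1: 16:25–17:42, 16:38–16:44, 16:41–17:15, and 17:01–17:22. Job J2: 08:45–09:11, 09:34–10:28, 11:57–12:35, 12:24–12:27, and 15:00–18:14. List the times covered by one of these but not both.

Merge the first list: 16:25-17:42.
Merge the second list: 08:45-09:11, 09:34-10:28, 11:57-12:35, 15:00-18:14.
A but not B: none.
B but not A: 08:45-09:11, 09:34-10:28, 11:57-12:35, 15:00-16:25, 17:42-18:14.
Combining gives A △ B.

08:45-09:11, 09:34-10:28, 11:57-12:35, 15:00-16:25, 17:42-18:14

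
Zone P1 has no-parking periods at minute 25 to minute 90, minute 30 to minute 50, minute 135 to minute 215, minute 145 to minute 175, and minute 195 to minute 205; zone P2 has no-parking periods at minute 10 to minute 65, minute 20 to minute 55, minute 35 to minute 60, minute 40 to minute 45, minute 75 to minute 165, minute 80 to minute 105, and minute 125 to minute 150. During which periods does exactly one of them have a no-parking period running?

minute 10 to minute 25, minute 65 to minute 75, minute 90 to minute 135, minute 165 to minute 215

First set merges to minute 25 to minute 90, minute 135 to minute 215.
Second set merges to minute 10 to minute 65, minute 75 to minute 165.
Only in the first: minute 65 to minute 75, minute 165 to minute 215.
Only in the second: minute 10 to minute 25, minute 90 to minute 135.
Together these are the periods covered by exactly one.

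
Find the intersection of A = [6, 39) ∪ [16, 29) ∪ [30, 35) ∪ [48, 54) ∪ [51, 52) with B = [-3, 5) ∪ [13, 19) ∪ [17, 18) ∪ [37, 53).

[13, 19) ∪ [37, 39) ∪ [48, 53)

Merge the first list: [6, 39), [48, 54).
Merge the second list: [-3, 5), [13, 19), [37, 53).
[6, 39) ∩ B → [13, 19), [37, 39).
[48, 54) ∩ B → [48, 53).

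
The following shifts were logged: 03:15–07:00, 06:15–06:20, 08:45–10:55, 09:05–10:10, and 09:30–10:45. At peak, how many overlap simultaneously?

Walk the sorted start/end points keeping a running depth.
The depth first hits 3 at 09:30.

3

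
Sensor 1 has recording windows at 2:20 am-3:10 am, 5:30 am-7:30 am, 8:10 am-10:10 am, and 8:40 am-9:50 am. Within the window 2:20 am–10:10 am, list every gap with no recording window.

Covered (merged): 2:20 am–3:10 am, 5:30 am–7:30 am, 8:10 am–10:10 am.
Complement within 2:20 am–10:10 am: 3:10 am–5:30 am, 7:30 am–8:10 am.

3:10 am–5:30 am, 7:30 am–8:10 am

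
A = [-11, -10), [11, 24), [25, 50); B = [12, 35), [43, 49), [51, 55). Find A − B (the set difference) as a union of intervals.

[-11, -10) ∪ [11, 12) ∪ [35, 43) ∪ [49, 50)

[-11, -10) is untouched.
[11, 24) with B removed leaves [11, 12).
[25, 50) with B removed leaves [35, 43), [49, 50).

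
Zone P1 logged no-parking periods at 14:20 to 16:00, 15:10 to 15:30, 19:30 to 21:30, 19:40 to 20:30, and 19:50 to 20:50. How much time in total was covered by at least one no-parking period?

Merged: 14:20–16:00, 19:30–21:30.
Lengths: 1 h 40 min + 2 h = 3 h 40 min.

3 h 40 min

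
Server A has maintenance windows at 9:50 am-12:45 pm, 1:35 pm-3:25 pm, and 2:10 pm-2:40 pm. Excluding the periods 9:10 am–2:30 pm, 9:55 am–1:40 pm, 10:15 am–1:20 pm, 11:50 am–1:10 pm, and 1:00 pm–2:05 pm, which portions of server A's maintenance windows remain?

First set merges to 9:50 am–12:45 pm, 1:35 pm–3:25 pm.
Second set merges to 9:10 am–2:30 pm.
9:50 am–12:45 pm: entirely removed.
1:35 pm–3:25 pm \ B = 2:30 pm–3:25 pm.

2:30 pm–3:25 pm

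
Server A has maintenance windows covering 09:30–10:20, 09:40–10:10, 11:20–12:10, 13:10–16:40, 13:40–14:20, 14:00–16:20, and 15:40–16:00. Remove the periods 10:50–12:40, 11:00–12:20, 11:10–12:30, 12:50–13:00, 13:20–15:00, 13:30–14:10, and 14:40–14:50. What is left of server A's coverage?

Merge the first list: 09:30–10:20, 11:20–12:10, 13:10–16:40.
Merge the second list: 10:50–12:40, 12:50–13:00, 13:20–15:00.
09:30–10:20 is untouched.
11:20–12:10 lies entirely inside B → drops out.
13:10–16:40 with B removed leaves 13:10–13:20, 15:00–16:40.

09:30–10:20, 13:10–13:20, 15:00–16:40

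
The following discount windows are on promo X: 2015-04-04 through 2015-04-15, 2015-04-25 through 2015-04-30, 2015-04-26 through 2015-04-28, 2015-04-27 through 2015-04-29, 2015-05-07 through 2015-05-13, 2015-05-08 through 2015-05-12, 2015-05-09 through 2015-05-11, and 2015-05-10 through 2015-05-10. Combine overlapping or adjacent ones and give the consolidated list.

2015-04-25 through 2015-04-30 is disjoint → start new block.
2015-04-26 through 2015-04-28 overlaps/touches 2015-04-25 through 2015-04-30 → extend to 2015-04-25 through 2015-04-30.
2015-04-27 through 2015-04-29 overlaps/touches 2015-04-25 through 2015-04-30 → extend to 2015-04-25 through 2015-04-30.
2015-05-07 through 2015-05-13 is disjoint → start new block.
2015-05-08 through 2015-05-12 overlaps/touches 2015-05-07 through 2015-05-13 → extend to 2015-05-07 through 2015-05-13.
2015-05-09 through 2015-05-11 overlaps/touches 2015-05-07 through 2015-05-13 → extend to 2015-05-07 through 2015-05-13.
2015-05-10 through 2015-05-10 overlaps/touches 2015-05-07 through 2015-05-13 → extend to 2015-05-07 through 2015-05-13.

2015-04-04 through 2015-04-15, 2015-04-25 through 2015-04-30, 2015-05-07 through 2015-05-13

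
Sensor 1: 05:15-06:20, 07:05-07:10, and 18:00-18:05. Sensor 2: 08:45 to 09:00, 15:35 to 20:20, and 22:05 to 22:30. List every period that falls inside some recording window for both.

05:15-06:20 meets no B interval.
07:05-07:10 meets no B interval.
18:00-18:05 ∩ B → 18:00-18:05.

18:00-18:05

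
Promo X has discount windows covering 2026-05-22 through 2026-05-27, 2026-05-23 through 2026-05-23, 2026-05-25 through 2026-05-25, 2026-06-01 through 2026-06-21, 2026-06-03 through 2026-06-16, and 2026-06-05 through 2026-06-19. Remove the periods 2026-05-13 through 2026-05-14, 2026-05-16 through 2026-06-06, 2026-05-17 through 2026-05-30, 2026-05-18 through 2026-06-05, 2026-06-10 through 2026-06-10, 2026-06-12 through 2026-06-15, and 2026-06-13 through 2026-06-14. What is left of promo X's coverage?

A, merged: 2026-05-22 through 2026-05-27, 2026-06-01 through 2026-06-21.
B, merged: 2026-05-13 through 2026-05-14, 2026-05-16 through 2026-06-06, 2026-06-10 through 2026-06-10, 2026-06-12 through 2026-06-15.
2026-05-22 through 2026-05-27: fully covered by B → removed.
2026-06-01 through 2026-06-21 minus B → 2026-06-07 through 2026-06-09, 2026-06-11 through 2026-06-11, 2026-06-16 through 2026-06-21.

2026-06-07 through 2026-06-09, 2026-06-11 through 2026-06-11, 2026-06-16 through 2026-06-21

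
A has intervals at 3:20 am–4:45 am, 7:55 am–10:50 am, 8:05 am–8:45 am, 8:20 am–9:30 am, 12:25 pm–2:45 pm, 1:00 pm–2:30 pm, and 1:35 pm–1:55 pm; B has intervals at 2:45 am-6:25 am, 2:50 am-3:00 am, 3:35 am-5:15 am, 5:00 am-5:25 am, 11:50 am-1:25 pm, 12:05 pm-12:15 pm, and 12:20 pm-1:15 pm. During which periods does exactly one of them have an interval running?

Merge the first list: 3:20 am–4:45 am, 7:55 am–10:50 am, 12:25 pm–2:45 pm.
Merge the second list: 2:45 am–6:25 am, 11:50 am–1:25 pm.
A \ B = 7:55 am–10:50 am, 1:25 pm–2:45 pm.
B \ A = 2:45 am–3:20 am, 4:45 am–6:25 am, 11:50 am–12:25 pm.
Union of the two gives the symmetric difference.

2:45 am–3:20 am, 4:45 am–6:25 am, 7:55 am–10:50 am, 11:50 am–12:25 pm, 1:25 pm–2:45 pm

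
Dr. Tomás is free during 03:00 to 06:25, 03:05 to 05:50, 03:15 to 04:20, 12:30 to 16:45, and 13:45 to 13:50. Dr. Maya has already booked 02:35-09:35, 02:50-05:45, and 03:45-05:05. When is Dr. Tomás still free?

12:30–16:45

A, merged: 03:00–06:25, 12:30–16:45.
B, merged: 02:35–09:35.
03:00–06:25: entirely removed.
12:30–16:45: nothing removed.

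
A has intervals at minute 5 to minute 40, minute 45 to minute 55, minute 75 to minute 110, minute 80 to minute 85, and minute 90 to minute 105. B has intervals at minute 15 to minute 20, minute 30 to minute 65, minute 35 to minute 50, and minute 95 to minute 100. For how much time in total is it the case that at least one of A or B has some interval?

A, merged: minute 5 to minute 40, minute 45 to minute 55, minute 75 to minute 110.
B, merged: minute 15 to minute 20, minute 30 to minute 65, minute 95 to minute 100.
A ∪ B = minute 5 to minute 65, minute 75 to minute 110.
Total: 60 minutes + 35 minutes = 95 minutes.

95 minutes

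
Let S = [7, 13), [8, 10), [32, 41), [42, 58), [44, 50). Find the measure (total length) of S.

Merged: [7, 13), [32, 41), [42, 58).
Lengths: 6 + 9 + 16 = 31.

31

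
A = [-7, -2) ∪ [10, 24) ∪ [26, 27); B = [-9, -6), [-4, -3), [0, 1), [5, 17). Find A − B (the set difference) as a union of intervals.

[-7, -2) with B removed leaves [-6, -4), [-3, -2).
[10, 24) with B removed leaves [17, 24).
[26, 27) is untouched.

[-6, -4) ∪ [-3, -2) ∪ [17, 24) ∪ [26, 27)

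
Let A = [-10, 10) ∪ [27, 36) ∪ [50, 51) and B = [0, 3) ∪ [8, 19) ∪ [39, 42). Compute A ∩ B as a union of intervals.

[-10, 10) overlaps B on [0, 3), [8, 10).
[27, 36) falls entirely outside B.
[50, 51) falls entirely outside B.

[0, 3) ∪ [8, 10)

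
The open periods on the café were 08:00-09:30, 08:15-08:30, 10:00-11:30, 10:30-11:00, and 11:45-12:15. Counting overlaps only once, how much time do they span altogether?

3 h 30 min

Merged: 08:00–09:30, 10:00–11:30, 11:45–12:15.
Lengths: 1 h 30 min + 1 h 30 min + 30 min = 3 h 30 min.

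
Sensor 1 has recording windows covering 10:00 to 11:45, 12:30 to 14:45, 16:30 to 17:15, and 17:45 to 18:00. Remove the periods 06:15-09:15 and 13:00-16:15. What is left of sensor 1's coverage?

10:00-11:45, 12:30-13:00, 16:30-17:15, 17:45-18:00

10:00-11:45 is untouched.
12:30-14:45 with B removed leaves 12:30-13:00.
16:30-17:15 is untouched.
17:45-18:00 is untouched.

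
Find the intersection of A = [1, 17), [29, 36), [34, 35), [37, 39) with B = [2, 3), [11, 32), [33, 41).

[2, 3) ∪ [11, 17) ∪ [29, 32) ∪ [33, 36) ∪ [37, 39)

First set merges to [1, 17), [29, 36), [37, 39).
[1, 17) meets the second set on [2, 3), [11, 17).
[29, 36) meets the second set on [29, 32), [33, 36).
[37, 39) meets the second set on [37, 39).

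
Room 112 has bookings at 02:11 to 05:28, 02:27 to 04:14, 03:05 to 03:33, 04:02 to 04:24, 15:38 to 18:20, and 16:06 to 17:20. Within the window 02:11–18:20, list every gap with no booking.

05:28–15:38

Covered (merged): 02:11–05:28, 15:38–18:20.
Uncovered inside 02:11–18:20: 05:28–15:38.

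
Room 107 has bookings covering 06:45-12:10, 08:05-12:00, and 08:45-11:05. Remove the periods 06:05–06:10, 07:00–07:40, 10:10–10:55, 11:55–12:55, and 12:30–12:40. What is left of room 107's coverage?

First set merges to 06:45–12:10.
Second set merges to 06:05–06:10, 07:00–07:40, 10:10–10:55, 11:55–12:55.
06:45–12:10 \ B = 06:45–07:00, 07:40–10:10, 10:55–11:55.

06:45–07:00, 07:40–10:10, 10:55–11:55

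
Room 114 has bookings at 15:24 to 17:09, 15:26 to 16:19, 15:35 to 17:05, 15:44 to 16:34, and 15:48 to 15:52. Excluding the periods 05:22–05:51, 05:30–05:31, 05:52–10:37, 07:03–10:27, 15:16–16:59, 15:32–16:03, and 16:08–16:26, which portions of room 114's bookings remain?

16:59–17:09

First set merges to 15:24–17:09.
Second set merges to 05:22–05:51, 05:52–10:37, 15:16–16:59.
15:24–17:09 minus B → 16:59–17:09.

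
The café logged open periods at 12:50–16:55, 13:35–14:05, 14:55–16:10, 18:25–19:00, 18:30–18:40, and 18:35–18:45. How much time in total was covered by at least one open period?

Merged: 12:50–16:55, 18:25–19:00.
Lengths: 4 h 5 min + 35 min = 4 h 40 min.

4 h 40 min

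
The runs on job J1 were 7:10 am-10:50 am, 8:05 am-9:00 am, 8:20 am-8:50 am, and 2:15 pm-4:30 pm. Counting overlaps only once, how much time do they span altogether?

Merged: 7:10 am–10:50 am, 2:15 pm–4:30 pm.
Lengths: 3 h 40 min + 2 h 15 min = 5 h 55 min.

5 h 55 min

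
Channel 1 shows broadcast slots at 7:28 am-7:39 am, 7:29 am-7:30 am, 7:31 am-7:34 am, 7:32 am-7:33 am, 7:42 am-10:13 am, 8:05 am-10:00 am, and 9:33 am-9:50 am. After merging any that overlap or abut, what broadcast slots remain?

7:28 am–7:39 am, 7:42 am–10:13 am

7:29 am–7:30 am overlaps/touches 7:28 am–7:39 am → extend to 7:28 am–7:39 am.
7:31 am–7:34 am overlaps/touches 7:28 am–7:39 am → extend to 7:28 am–7:39 am.
7:32 am–7:33 am overlaps/touches 7:28 am–7:39 am → extend to 7:28 am–7:39 am.
7:42 am–10:13 am is disjoint → start new block.
8:05 am–10:00 am overlaps/touches 7:42 am–10:13 am → extend to 7:42 am–10:13 am.
9:33 am–9:50 am overlaps/touches 7:42 am–10:13 am → extend to 7:42 am–10:13 am.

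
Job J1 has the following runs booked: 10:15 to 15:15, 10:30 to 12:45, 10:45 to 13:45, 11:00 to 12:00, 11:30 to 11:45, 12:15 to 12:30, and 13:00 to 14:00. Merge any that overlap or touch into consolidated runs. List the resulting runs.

10:30–12:45 overlaps/touches 10:15–15:15 → extend to 10:15–15:15.
10:45–13:45 overlaps/touches 10:15–15:15 → extend to 10:15–15:15.
11:00–12:00 overlaps/touches 10:15–15:15 → extend to 10:15–15:15.
11:30–11:45 overlaps/touches 10:15–15:15 → extend to 10:15–15:15.
12:15–12:30 overlaps/touches 10:15–15:15 → extend to 10:15–15:15.
13:00–14:00 overlaps/touches 10:15–15:15 → extend to 10:15–15:15.

10:15–15:15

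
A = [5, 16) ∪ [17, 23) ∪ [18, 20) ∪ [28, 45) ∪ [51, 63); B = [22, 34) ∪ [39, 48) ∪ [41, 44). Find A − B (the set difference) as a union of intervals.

Merge the first list: [5, 16), [17, 23), [28, 45), [51, 63).
Merge the second list: [22, 34), [39, 48).
[5, 16) is untouched.
[17, 23) with B removed leaves [17, 22).
[28, 45) with B removed leaves [34, 39).
[51, 63) is untouched.

[5, 16) ∪ [17, 22) ∪ [34, 39) ∪ [51, 63)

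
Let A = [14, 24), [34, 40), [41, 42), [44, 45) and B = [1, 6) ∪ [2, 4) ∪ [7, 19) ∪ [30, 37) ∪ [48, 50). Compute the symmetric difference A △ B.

Merge the second list: [1, 6), [7, 19), [30, 37), [48, 50).
A but not B: [19, 24), [37, 40), [41, 42), [44, 45).
B but not A: [1, 6), [7, 14), [30, 34), [48, 50).
Combining gives A △ B.

[1, 6) ∪ [7, 14) ∪ [19, 24) ∪ [30, 34) ∪ [37, 40) ∪ [41, 42) ∪ [44, 45) ∪ [48, 50)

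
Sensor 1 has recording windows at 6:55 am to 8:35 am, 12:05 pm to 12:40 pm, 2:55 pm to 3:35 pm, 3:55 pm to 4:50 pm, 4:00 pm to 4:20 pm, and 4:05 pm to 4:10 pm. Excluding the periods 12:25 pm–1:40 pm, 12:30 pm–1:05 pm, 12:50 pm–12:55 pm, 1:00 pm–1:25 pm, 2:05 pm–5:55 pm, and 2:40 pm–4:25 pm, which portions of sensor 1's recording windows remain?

A, merged: 6:55 am–8:35 am, 12:05 pm–12:40 pm, 2:55 pm–3:35 pm, 3:55 pm–4:50 pm.
B, merged: 12:25 pm–1:40 pm, 2:05 pm–5:55 pm.
6:55 am–8:35 am: nothing removed.
12:05 pm–12:40 pm \ B = 12:05 pm–12:25 pm.
2:55 pm–3:35 pm: entirely removed.
3:55 pm–4:50 pm: entirely removed.

6:55 am–8:35 am, 12:05 pm–12:25 pm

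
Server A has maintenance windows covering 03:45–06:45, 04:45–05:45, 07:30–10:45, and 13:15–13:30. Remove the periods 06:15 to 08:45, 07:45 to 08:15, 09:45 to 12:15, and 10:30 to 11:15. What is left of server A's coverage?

03:45–06:15, 08:45–09:45, 13:15–13:30

A, merged: 03:45–06:45, 07:30–10:45, 13:15–13:30.
B, merged: 06:15–08:45, 09:45–12:15.
03:45–06:45 with B removed leaves 03:45–06:15.
07:30–10:45 with B removed leaves 08:45–09:45.
13:15–13:30 is untouched.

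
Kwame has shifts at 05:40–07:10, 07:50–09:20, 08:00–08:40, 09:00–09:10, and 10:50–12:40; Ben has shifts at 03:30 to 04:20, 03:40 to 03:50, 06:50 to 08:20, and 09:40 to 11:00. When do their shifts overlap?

06:50-07:10, 07:50-08:20, 10:50-11:00

A, merged: 05:40-07:10, 07:50-09:20, 10:50-12:40.
B, merged: 03:30-04:20, 06:50-08:20, 09:40-11:00.
05:40-07:10 ∩ B → 06:50-07:10.
07:50-09:20 ∩ B → 07:50-08:20.
10:50-12:40 ∩ B → 10:50-11:00.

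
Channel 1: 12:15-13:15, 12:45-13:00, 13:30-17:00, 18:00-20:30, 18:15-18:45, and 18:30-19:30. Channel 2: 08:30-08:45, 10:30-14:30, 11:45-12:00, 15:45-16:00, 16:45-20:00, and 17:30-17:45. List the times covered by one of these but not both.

Merge the first list: 12:15–13:15, 13:30–17:00, 18:00–20:30.
Merge the second list: 08:30–08:45, 10:30–14:30, 15:45–16:00, 16:45–20:00.
A but not B: 14:30–15:45, 16:00–16:45, 20:00–20:30.
B but not A: 08:30–08:45, 10:30–12:15, 13:15–13:30, 17:00–18:00.
Combining gives A △ B.

08:30–08:45, 10:30–12:15, 13:15–13:30, 14:30–15:45, 16:00–16:45, 17:00–18:00, 20:00–20:30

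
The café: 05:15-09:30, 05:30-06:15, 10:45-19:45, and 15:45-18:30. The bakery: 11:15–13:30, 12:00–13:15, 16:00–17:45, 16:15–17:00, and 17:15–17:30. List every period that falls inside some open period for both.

11:15–13:30, 16:00–17:45

First set merges to 05:15–09:30, 10:45–19:45.
Second set merges to 11:15–13:30, 16:00–17:45.
05:15–09:30 falls entirely outside B.
10:45–19:45 overlaps B on 11:15–13:30, 16:00–17:45.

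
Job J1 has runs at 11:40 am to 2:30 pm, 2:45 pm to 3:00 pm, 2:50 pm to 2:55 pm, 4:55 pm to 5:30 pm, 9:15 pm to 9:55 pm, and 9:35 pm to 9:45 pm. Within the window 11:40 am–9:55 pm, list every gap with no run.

2:30 pm–2:45 pm, 3:00 pm–4:55 pm, 5:30 pm–9:15 pm

The merged coverage is 11:40 am–2:30 pm, 2:45 pm–3:00 pm, 4:55 pm–5:30 pm, 9:15 pm–9:55 pm.
Gaps within 11:40 am–9:55 pm: 2:30 pm–2:45 pm, 3:00 pm–4:55 pm, 5:30 pm–9:15 pm.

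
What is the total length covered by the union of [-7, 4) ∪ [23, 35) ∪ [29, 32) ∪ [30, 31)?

23

Merged: [-7, 4), [23, 35).
Lengths: 11 + 12 = 23.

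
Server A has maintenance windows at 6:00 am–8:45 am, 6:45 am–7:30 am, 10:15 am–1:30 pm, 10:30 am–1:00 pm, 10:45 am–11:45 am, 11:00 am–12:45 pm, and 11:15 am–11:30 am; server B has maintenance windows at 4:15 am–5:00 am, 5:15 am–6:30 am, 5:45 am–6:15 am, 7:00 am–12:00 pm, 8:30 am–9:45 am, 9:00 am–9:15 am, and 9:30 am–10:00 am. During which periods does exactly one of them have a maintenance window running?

4:15 am–5:00 am, 5:15 am–6:00 am, 6:30 am–7:00 am, 8:45 am–10:15 am, 12:00 pm–1:30 pm

A, merged: 6:00 am–8:45 am, 10:15 am–1:30 pm.
B, merged: 4:15 am–5:00 am, 5:15 am–6:30 am, 7:00 am–12:00 pm.
Only in the first: 6:30 am–7:00 am, 12:00 pm–1:30 pm.
Only in the second: 4:15 am–5:00 am, 5:15 am–6:00 am, 8:45 am–10:15 am.
Together these are the periods covered by exactly one.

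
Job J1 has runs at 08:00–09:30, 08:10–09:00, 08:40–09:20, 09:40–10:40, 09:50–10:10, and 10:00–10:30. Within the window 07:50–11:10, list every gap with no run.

07:50–08:00, 09:30–09:40, 10:40–11:10

Covered (merged): 08:00–09:30, 09:40–10:40.
Gaps within 07:50–11:10: 07:50–08:00, 09:30–09:40, 10:40–11:10.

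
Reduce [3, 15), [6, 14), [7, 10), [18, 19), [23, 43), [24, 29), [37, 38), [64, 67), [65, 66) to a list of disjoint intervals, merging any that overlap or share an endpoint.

[3, 15) ∪ [18, 19) ∪ [23, 43) ∪ [64, 67)

[6, 14) overlaps/touches [3, 15) → extend to [3, 15).
[7, 10) overlaps/touches [3, 15) → extend to [3, 15).
[18, 19) is disjoint → start new block.
[23, 43) is disjoint → start new block.
[24, 29) overlaps/touches [23, 43) → extend to [23, 43).
[37, 38) overlaps/touches [23, 43) → extend to [23, 43).
[64, 67) is disjoint → start new block.
[65, 66) overlaps/touches [64, 67) → extend to [64, 67).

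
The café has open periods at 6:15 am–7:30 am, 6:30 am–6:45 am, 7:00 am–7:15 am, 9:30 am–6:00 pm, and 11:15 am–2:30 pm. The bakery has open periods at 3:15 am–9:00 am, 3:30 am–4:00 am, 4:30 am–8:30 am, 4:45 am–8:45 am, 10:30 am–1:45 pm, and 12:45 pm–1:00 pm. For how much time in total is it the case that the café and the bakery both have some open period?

4 h 30 min

Merge the first list: 6:15 am–7:30 am, 9:30 am–6:00 pm.
Merge the second list: 3:15 am–9:00 am, 10:30 am–1:45 pm.
A ∩ B = 6:15 am–7:30 am, 10:30 am–1:45 pm.
Total: 1 h 15 min + 3 h 15 min = 4 h 30 min.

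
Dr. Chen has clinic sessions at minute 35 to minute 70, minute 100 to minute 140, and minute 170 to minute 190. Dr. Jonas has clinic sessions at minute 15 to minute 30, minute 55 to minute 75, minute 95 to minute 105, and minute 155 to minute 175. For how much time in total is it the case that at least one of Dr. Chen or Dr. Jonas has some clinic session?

A ∪ B = minute 15 to minute 30, minute 35 to minute 75, minute 95 to minute 140, minute 155 to minute 190.
Total: 15 minutes + 40 minutes + 45 minutes + 35 minutes = 135 minutes.

135 minutes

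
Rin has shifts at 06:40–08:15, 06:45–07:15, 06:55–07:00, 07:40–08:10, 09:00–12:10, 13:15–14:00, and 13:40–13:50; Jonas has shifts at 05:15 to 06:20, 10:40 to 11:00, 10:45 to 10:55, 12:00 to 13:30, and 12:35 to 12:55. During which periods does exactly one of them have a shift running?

Merge the first list: 06:40–08:15, 09:00–12:10, 13:15–14:00.
Merge the second list: 05:15–06:20, 10:40–11:00, 12:00–13:30.
Only in the first: 06:40–08:15, 09:00–10:40, 11:00–12:00, 13:30–14:00.
Only in the second: 05:15–06:20, 12:10–13:15.
Together these are the periods covered by exactly one.

05:15–06:20, 06:40–08:15, 09:00–10:40, 11:00–12:00, 12:10–13:15, 13:30–14:00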